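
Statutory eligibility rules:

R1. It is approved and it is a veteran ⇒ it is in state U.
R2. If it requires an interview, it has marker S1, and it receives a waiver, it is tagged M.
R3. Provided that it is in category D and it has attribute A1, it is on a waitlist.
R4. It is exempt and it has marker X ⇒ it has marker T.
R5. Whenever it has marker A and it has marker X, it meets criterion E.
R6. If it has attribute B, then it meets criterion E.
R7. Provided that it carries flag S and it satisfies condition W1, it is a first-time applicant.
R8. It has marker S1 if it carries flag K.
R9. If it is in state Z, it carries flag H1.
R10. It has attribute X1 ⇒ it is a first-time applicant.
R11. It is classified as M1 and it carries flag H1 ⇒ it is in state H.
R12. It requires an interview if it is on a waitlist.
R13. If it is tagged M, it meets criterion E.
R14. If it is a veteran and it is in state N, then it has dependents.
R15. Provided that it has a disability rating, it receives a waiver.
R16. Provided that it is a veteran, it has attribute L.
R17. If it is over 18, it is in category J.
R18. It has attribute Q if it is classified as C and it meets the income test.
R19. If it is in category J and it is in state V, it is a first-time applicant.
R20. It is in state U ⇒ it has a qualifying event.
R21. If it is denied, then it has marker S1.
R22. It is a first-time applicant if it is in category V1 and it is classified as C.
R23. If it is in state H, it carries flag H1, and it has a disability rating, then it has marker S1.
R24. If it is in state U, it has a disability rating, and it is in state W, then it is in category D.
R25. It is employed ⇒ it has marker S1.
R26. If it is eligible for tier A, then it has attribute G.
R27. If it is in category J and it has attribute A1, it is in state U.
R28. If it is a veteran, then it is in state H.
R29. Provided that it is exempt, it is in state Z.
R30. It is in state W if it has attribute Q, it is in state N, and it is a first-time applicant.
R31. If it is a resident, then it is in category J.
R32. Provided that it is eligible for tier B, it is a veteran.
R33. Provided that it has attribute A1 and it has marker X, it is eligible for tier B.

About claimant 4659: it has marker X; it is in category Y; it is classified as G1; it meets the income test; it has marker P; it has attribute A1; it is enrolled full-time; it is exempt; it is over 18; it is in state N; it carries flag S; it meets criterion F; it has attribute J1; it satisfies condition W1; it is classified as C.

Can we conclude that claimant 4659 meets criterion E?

No

Forward chaining from the given facts derives: has marker T, is a first-time applicant, is in category J, has attribute Q, is in state U, is in state Z, is in state W, is eligible for tier B, carries flag H1, has a qualifying event, is a veteran, has dependents, has attribute L, is in state H.
Rules concluding "it meets criterion E": R5 needs "it has marker A"; R6 needs "it has attribute B"; R13 needs "it is tagged M" — none of these are established.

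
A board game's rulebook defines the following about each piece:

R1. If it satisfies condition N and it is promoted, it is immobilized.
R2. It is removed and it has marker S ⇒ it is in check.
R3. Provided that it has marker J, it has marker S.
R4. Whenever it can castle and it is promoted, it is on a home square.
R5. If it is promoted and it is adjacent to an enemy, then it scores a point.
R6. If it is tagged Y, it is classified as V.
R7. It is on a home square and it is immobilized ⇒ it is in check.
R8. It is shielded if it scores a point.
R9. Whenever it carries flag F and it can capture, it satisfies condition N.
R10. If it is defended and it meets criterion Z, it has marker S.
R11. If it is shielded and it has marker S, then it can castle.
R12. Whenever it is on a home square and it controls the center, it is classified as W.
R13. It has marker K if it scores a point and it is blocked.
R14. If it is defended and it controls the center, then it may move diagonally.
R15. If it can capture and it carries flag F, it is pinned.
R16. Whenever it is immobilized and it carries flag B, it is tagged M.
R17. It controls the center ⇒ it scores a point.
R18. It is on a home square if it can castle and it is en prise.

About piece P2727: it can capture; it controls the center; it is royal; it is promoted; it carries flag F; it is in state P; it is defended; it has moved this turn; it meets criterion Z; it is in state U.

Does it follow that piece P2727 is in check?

By R9 (it carries flag F, it can capture): it satisfies condition N.
By R10 (it is defended, it meets criterion Z): it has marker S.
By R17 (it controls the center): it scores a point.
By R1 (it satisfies condition N, it is promoted): it is immobilized.
By R8 (it scores a point): it is shielded.
By R11 (it is shielded, it has marker S): it can castle.
By R4 (it can castle, it is promoted): it is on a home square.
By R7 (it is on a home square, it is immobilized): it is in check.

Yes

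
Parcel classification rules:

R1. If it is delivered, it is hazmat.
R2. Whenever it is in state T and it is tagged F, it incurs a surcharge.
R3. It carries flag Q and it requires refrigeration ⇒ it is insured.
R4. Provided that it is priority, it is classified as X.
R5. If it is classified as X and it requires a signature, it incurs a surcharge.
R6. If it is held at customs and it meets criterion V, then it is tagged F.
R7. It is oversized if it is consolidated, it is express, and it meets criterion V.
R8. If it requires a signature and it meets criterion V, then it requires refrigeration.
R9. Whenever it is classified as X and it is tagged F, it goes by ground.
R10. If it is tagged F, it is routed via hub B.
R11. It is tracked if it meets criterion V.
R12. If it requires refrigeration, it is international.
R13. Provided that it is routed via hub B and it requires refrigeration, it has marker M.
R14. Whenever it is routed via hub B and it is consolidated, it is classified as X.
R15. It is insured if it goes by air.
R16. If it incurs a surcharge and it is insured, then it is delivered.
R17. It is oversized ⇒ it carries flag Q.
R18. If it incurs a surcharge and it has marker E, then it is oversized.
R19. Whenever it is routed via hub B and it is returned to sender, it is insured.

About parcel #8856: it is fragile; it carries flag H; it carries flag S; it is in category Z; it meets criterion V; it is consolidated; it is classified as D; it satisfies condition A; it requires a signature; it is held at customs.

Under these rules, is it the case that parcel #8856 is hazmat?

Forward chaining from the given facts derives: is tagged F, requires refrigeration, is routed via hub B, is tracked, is international, has marker M, is classified as X, incurs a surcharge, goes by ground.
The only rule concluding "it is hazmat" is R1, which needs "it is delivered"; that is never established.

No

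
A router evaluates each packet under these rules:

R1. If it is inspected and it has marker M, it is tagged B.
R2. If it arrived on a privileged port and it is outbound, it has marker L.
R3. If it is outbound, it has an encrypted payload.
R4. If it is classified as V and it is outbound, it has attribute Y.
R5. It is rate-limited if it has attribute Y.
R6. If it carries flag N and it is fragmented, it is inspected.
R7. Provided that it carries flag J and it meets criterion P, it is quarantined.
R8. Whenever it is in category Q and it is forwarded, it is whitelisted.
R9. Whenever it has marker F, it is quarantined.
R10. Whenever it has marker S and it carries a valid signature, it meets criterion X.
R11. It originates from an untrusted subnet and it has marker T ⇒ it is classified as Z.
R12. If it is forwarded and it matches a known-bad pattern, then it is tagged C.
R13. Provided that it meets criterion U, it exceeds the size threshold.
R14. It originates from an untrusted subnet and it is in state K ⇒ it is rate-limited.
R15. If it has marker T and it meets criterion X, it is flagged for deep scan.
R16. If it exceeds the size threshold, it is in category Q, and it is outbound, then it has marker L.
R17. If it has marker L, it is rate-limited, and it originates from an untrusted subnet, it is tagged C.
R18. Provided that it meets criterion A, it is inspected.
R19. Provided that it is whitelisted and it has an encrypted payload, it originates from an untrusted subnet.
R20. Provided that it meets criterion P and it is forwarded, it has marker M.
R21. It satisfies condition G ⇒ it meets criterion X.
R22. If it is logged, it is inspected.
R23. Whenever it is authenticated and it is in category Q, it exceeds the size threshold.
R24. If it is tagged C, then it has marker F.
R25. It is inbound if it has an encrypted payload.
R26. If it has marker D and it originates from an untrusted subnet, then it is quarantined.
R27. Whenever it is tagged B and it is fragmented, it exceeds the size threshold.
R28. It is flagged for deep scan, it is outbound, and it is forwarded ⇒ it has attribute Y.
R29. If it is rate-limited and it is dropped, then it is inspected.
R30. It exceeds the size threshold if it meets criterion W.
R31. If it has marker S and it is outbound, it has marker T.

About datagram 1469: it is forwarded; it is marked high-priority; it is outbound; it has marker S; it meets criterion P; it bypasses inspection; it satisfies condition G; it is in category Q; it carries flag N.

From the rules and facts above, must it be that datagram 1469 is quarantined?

Forward chaining from the given facts derives: has an encrypted payload, is whitelisted, originates from an untrusted subnet, has marker M, meets criterion X, is inbound, has marker T, is classified as Z, is flagged for deep scan, has attribute Y, is rate-limited.
Rules concluding "it is quarantined": R7 needs "it carries flag J"; R9 needs "it has marker F"; R26 needs "it has marker D" — none of these are established.

No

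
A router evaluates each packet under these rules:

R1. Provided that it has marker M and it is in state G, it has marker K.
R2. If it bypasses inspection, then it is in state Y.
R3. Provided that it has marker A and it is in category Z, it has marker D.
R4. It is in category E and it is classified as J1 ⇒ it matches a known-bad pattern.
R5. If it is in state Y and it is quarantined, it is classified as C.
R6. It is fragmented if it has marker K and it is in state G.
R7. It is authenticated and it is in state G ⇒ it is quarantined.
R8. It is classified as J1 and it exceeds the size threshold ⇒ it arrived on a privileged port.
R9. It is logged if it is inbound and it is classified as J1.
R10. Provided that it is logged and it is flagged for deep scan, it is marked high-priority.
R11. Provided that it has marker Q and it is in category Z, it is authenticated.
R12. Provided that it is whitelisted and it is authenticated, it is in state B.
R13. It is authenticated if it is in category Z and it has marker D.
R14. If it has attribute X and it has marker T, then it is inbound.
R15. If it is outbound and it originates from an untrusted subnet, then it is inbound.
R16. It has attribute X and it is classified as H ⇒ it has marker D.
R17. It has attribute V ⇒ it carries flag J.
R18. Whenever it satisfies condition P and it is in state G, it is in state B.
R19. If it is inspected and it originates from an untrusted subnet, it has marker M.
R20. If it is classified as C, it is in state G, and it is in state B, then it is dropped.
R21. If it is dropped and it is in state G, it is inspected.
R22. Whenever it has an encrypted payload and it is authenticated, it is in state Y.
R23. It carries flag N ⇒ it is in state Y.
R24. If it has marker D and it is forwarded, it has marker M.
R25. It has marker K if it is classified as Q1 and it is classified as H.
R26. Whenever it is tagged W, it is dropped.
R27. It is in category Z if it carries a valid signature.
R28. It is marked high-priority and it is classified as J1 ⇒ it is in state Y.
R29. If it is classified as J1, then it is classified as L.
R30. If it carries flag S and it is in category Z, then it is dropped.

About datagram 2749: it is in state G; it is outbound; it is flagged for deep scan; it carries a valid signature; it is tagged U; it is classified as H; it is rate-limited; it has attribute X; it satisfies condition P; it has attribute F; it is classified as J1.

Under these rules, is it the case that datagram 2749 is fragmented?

No

Forward chaining from the given facts derives: has marker D, is in state B, is in category Z, is classified as L, is authenticated, is quarantined.
The only rule concluding "it is fragmented" is R6, which needs "it has marker K"; that is never established.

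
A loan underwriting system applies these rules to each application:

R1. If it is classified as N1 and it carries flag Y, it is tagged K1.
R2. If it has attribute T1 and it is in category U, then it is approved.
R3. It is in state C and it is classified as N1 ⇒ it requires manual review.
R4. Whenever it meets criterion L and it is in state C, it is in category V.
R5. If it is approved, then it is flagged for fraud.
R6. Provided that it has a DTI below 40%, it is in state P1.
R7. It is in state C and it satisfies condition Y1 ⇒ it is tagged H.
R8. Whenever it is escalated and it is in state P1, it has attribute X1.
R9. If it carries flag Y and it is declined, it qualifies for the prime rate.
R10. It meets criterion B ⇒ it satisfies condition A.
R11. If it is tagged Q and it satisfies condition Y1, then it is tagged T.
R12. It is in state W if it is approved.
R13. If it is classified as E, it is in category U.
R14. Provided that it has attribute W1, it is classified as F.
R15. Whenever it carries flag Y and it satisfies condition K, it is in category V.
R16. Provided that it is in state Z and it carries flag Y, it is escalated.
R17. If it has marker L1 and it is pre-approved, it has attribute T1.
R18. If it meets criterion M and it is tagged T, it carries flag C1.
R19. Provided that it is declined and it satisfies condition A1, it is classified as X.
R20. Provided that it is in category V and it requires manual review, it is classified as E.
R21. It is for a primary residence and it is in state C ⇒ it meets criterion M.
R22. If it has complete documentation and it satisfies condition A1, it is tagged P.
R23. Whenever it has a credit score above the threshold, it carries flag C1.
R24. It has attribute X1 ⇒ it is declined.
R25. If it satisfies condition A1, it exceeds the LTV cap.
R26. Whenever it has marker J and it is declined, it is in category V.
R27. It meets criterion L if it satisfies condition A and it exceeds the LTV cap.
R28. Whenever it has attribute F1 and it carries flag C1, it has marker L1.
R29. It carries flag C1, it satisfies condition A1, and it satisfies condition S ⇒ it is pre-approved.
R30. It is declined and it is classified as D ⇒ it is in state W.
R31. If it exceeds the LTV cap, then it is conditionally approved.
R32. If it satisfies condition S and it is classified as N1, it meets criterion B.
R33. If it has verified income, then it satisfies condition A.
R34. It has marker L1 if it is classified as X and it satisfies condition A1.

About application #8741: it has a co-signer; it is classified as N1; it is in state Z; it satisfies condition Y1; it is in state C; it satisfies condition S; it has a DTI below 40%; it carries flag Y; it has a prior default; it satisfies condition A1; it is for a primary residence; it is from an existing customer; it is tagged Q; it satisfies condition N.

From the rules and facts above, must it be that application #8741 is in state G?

No

Forward chaining from the given facts derives: is tagged K1, requires manual review, is in state P1, is tagged H, is tagged T, is escalated, meets criterion M, exceeds the LTV cap, is conditionally approved, meets criterion B, has attribute X1, satisfies condition A, carries flag C1, is declined, meets criterion L, is pre-approved, is in category V, qualifies for the prime rate, is classified as X, is classified as E, has marker L1, is in category U, has attribute T1, is approved, is flagged for fraud, is in state W.
No rule has "it is in state G" as its conclusion, and it is not among the given facts.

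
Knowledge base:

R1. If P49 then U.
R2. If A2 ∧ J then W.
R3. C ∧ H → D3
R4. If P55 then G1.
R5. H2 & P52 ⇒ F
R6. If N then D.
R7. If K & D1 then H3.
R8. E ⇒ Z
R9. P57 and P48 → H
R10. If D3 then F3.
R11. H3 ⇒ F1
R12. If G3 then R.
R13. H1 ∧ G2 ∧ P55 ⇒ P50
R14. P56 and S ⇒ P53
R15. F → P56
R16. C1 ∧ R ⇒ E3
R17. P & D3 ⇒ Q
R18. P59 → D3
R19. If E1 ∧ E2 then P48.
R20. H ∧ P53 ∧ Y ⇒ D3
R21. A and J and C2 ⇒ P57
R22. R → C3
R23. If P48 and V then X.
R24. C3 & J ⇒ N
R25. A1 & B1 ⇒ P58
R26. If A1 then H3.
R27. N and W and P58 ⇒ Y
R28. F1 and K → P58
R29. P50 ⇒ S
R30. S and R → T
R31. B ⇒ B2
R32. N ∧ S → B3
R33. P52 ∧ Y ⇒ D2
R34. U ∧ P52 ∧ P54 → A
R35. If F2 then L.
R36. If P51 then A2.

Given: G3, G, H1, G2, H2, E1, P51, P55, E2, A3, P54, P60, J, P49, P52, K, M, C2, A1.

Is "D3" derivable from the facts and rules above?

U  (by R1: P49)
F  (by R5: H2, P52)
R  (by R12: G3)
P50  (by R13: H1, G2, P55)
P56  (by R15: F)
P48  (by R19: E1, E2)
C3  (by R22: R)
N  (by R24: C3, J)
H3  (by R26: A1)
S  (by R29: P50)
A  (by R34: U, P52, P54)
A2  (by R36: P51)
W  (by R2: A2, J)
F1  (by R11: H3)
P53  (by R14: P56, S)
P57  (by R21: A, J, C2)
P58  (by R28: F1, K)
H  (by R9: P57, P48)
Y  (by R27: N, W, P58)
D3  (by R20: H, P53, Y)

Yes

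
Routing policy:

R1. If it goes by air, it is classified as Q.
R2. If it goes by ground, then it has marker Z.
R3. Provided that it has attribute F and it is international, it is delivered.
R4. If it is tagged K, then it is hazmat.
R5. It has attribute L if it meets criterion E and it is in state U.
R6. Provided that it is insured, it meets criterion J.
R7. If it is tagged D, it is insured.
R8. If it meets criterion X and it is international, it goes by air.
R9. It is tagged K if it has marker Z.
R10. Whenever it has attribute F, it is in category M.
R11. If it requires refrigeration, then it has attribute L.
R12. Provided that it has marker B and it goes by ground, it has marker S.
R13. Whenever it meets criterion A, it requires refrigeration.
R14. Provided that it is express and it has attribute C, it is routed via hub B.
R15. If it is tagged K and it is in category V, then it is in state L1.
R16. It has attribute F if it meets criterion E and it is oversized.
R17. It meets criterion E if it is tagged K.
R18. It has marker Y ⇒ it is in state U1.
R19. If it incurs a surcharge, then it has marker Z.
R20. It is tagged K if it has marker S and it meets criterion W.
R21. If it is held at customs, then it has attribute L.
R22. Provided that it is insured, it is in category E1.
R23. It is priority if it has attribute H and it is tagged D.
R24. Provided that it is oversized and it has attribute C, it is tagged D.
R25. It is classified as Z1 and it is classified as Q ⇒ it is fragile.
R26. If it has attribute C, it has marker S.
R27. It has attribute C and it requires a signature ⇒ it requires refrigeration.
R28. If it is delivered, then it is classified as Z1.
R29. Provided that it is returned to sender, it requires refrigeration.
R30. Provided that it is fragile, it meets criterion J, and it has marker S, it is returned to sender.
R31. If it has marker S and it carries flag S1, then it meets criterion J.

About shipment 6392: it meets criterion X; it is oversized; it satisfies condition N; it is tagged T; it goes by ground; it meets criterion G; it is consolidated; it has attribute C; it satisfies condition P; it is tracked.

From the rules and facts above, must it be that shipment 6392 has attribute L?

No

Forward chaining from the given facts derives: has marker Z, is tagged K, meets criterion E, is tagged D, has marker S, is hazmat, is insured, has attribute F, is in category E1, meets criterion J, is in category M.
Rules concluding "it has attribute L": R5 needs "it is in state U"; R11 needs "it requires refrigeration"; R21 needs "it is held at customs" — none of these are established.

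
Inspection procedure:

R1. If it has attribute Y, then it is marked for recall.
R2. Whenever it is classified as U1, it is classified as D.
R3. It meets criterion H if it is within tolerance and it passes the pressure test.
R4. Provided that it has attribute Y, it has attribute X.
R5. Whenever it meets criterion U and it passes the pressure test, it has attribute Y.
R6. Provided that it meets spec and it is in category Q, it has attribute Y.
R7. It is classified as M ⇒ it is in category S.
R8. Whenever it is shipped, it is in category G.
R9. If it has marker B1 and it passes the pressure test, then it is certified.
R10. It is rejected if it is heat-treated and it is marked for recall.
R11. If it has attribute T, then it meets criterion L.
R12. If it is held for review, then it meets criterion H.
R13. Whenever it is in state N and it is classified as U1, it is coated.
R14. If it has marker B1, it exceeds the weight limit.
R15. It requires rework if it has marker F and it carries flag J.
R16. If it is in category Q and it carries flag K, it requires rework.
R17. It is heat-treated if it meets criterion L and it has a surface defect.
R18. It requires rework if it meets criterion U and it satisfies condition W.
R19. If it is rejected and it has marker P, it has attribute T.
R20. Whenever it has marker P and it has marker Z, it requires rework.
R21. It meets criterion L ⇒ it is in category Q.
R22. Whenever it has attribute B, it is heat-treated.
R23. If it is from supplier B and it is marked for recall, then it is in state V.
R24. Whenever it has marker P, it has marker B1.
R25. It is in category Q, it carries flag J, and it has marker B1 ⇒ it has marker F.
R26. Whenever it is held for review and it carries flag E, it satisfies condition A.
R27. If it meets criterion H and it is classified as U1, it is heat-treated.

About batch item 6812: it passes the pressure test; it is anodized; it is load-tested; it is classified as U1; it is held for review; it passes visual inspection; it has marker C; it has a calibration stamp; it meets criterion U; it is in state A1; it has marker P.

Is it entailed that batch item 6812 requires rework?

No

Forward chaining from the given facts derives: is classified as D, has attribute Y, meets criterion H, has marker B1, is heat-treated, is marked for recall, has attribute X, is certified, is rejected, exceeds the weight limit, has attribute T, meets criterion L, is in category Q.
Rules concluding "it requires rework": R15 needs "it has marker F"; R16 needs "it carries flag K"; R18 needs "it satisfies condition W"; R20 needs "it has marker Z" — none of these are established.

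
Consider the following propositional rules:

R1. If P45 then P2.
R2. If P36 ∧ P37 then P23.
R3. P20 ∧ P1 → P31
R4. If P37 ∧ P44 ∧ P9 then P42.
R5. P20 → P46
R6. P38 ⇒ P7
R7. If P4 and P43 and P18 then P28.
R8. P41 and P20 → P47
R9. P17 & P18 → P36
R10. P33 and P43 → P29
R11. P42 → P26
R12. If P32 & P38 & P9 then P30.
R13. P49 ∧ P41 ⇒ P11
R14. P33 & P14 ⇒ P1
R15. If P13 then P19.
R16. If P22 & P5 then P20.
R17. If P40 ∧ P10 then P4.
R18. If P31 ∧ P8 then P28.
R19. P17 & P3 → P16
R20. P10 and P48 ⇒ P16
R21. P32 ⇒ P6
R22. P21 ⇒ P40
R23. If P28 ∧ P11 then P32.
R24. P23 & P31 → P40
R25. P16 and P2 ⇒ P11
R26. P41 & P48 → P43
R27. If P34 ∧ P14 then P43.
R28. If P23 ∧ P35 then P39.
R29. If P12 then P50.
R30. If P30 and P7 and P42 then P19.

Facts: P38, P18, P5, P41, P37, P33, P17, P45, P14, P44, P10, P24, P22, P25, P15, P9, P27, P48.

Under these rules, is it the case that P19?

Yes

P2  (by R1: P45)
P42  (by R4: P37, P44, P9)
P7  (by R6: P38)
P36  (by R9: P17, P18)
P1  (by R14: P33, P14)
P20  (by R16: P22, P5)
P16  (by R20: P10, P48)
P11  (by R25: P16, P2)
P43  (by R26: P41, P48)
P23  (by R2: P36, P37)
P31  (by R3: P20, P1)
P40  (by R24: P23, P31)
P4  (by R17: P40, P10)
P28  (by R7: P4, P43, P18)
P32  (by R23: P28, P11)
P30  (by R12: P32, P38, P9)
P19  (by R30: P30, P7, P42)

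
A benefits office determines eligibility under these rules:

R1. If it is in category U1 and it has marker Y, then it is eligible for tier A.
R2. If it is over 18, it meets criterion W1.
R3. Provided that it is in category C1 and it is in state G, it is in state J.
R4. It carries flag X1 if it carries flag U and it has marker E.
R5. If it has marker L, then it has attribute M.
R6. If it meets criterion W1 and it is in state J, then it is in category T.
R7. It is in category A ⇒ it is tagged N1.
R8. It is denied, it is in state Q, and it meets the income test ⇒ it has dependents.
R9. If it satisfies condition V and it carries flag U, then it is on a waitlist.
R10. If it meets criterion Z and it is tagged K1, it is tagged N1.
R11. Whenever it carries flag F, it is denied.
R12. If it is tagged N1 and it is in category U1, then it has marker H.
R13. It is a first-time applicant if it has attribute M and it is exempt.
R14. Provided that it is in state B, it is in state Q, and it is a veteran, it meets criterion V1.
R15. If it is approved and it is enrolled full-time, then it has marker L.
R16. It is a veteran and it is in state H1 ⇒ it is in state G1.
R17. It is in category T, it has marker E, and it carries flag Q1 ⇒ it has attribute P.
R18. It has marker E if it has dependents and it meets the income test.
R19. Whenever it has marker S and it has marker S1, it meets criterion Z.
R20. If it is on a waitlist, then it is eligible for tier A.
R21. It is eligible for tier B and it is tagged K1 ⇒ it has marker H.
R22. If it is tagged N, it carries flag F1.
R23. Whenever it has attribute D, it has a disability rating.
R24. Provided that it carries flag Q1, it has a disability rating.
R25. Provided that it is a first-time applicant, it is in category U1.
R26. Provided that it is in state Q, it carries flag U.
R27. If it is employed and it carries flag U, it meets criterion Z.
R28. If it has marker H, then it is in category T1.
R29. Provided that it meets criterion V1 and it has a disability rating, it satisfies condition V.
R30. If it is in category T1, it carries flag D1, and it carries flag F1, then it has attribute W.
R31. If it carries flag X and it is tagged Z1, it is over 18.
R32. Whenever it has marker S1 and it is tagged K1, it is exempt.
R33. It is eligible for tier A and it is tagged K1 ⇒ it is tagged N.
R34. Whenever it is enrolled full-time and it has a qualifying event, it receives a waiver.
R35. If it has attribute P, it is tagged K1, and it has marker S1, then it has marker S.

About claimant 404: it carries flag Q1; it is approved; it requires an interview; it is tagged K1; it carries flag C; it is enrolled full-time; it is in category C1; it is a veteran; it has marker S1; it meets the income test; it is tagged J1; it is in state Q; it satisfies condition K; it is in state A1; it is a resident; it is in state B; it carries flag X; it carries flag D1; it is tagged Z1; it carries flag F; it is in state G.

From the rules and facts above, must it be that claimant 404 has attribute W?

Yes

By R3 (it is in category C1, it is in state G): it is in state J.
By R11 (it carries flag F): it is denied.
By R14 (it is in state B, it is in state Q, it is a veteran): it meets criterion V1.
By R15 (it is approved, it is enrolled full-time): it has marker L.
By R24 (it carries flag Q1): it has a disability rating.
By R26 (it is in state Q): it carries flag U.
By R29 (it meets criterion V1, it has a disability rating): it satisfies condition V.
By R31 (it carries flag X, it is tagged Z1): it is over 18.
By R32 (it has marker S1, it is tagged K1): it is exempt.
By R2 (it is over 18): it meets criterion W1.
By R5 (it has marker L): it has attribute M.
By R6 (it meets criterion W1, it is in state J): it is in category T.
By R8 (it is denied, it is in state Q, it meets the income test): it has dependents.
By R9 (it satisfies condition V, it carries flag U): it is on a waitlist.
By R13 (it has attribute M, it is exempt): it is a first-time applicant.
By R18 (it has dependents, it meets the income test): it has marker E.
By R20 (it is on a waitlist): it is eligible for tier A.
By R25 (it is a first-time applicant): it is in category U1.
By R33 (it is eligible for tier A, it is tagged K1): it is tagged N.
By R17 (it is in category T, it has marker E, it carries flag Q1): it has attribute P.
By R22 (it is tagged N): it carries flag F1.
By R35 (it has attribute P, it is tagged K1, it has marker S1): it has marker S.
By R19 (it has marker S, it has marker S1): it meets criterion Z.
By R10 (it meets criterion Z, it is tagged K1): it is tagged N1.
By R12 (it is tagged N1, it is in category U1): it has marker H.
By R28 (it has marker H): it is in category T1.
By R30 (it is in category T1, it carries flag D1, it carries flag F1): it has attribute W.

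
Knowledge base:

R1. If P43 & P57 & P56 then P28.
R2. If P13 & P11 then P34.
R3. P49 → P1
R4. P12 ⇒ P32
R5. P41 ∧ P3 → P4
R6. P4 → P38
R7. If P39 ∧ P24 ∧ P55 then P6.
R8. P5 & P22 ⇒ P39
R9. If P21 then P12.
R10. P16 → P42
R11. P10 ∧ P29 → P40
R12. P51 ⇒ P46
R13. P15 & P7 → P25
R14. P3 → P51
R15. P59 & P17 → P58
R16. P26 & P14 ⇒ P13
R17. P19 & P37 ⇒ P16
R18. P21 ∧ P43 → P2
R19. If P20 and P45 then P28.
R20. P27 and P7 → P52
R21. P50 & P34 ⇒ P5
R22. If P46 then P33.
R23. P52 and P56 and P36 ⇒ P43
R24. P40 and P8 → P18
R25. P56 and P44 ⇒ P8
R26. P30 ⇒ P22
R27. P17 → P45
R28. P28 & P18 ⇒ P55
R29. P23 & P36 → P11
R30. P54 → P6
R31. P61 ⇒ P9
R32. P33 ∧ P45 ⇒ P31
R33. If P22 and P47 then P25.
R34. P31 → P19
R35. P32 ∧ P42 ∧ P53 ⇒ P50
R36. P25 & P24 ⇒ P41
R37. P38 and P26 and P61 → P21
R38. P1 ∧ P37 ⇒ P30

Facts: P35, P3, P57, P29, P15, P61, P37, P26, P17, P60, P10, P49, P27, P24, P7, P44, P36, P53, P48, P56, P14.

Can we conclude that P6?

No

Forward chaining from the given facts derives: P1, P40, P25, P51, P13, P52, P43, P8, P45, P9, P41, P30, P28, P4, P38, P46, P33, P18, P22, P55, P31, P19, P21, P12, P16, P2, P32, P42, P50.
Rules concluding P6: R7 needs P39; R30 needs P54 — none of these are established.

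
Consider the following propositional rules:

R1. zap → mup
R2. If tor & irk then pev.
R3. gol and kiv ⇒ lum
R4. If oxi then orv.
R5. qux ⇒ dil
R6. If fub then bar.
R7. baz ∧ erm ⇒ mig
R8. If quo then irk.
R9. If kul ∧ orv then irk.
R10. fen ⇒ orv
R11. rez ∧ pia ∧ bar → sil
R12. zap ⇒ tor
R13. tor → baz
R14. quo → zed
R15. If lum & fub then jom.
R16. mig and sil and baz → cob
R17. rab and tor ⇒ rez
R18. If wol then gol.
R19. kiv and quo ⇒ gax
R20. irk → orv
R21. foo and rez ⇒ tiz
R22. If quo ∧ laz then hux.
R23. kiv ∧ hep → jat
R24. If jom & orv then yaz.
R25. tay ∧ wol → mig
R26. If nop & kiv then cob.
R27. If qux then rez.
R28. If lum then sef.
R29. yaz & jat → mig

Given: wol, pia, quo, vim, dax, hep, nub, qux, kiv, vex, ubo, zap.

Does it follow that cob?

Forward chaining from the given facts derives: mup, dil, irk, tor, baz, zed, gol, gax, orv, jat, rez, pev, lum, sef.
Rules concluding cob: R16 needs mig; R26 needs nop — none of these are established.

No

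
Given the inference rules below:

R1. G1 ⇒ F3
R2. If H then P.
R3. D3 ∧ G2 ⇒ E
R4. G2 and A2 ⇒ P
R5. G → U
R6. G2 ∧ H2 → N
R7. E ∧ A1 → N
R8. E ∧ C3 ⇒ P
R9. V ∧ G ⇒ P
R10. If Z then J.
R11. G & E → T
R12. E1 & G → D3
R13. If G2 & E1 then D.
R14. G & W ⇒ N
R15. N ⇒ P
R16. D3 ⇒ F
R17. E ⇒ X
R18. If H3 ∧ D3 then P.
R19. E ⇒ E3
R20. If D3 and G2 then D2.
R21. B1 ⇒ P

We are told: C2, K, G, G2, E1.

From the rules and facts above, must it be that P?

Forward chaining from the given facts derives: U, D3, D, F, D2, E, T, X, E3.
Rules concluding P: R2 needs H; R4 needs A2; R8 needs C3; R9 needs V; R15 needs N; R18 needs H3; R21 needs B1 — none of these are established.

No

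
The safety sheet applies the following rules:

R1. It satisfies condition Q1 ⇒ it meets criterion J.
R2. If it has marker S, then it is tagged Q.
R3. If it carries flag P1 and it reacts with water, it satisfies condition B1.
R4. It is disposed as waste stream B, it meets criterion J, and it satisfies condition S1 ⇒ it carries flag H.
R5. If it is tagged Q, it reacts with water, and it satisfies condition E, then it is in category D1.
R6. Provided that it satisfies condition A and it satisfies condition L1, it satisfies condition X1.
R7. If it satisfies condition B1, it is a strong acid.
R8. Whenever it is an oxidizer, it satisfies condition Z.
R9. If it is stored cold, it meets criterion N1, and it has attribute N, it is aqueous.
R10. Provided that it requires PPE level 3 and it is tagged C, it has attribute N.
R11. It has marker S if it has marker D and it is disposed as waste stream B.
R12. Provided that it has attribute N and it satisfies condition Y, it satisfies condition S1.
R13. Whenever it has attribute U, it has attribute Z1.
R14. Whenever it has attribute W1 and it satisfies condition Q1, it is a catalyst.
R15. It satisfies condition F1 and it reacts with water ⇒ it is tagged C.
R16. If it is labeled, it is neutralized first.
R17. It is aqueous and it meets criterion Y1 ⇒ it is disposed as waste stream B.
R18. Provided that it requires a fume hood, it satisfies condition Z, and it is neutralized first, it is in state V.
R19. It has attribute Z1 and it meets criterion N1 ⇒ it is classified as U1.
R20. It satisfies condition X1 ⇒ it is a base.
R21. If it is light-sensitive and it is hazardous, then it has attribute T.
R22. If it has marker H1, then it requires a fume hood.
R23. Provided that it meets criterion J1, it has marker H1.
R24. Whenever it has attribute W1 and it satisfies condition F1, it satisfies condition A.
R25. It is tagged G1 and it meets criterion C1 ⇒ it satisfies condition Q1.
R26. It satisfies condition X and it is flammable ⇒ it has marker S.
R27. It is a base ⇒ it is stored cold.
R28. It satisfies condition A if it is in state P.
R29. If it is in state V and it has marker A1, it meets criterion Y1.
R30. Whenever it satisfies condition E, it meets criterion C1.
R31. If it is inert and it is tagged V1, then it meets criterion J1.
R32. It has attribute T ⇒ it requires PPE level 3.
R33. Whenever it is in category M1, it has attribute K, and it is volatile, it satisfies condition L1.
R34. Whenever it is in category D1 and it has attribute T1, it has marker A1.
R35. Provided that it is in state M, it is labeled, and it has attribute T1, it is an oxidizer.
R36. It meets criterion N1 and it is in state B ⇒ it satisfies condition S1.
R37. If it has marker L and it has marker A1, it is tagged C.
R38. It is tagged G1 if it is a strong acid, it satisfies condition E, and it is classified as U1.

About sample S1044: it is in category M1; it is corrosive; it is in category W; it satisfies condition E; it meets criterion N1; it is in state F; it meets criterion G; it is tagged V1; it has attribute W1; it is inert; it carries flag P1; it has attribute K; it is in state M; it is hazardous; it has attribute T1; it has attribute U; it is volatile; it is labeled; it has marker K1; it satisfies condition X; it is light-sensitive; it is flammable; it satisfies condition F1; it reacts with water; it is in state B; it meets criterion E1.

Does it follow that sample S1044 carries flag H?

Yes

By R3 (it carries flag P1, it reacts with water): it satisfies condition B1.
By R7 (it satisfies condition B1): it is a strong acid.
By R13 (it has attribute U): it has attribute Z1.
By R15 (it satisfies condition F1, it reacts with water): it is tagged C.
By R16 (it is labeled): it is neutralized first.
By R19 (it has attribute Z1, it meets criterion N1): it is classified as U1.
By R21 (it is light-sensitive, it is hazardous): it has attribute T.
By R24 (it has attribute W1, it satisfies condition F1): it satisfies condition A.
By R26 (it satisfies condition X, it is flammable): it has marker S.
By R30 (it satisfies condition E): it meets criterion C1.
By R31 (it is inert, it is tagged V1): it meets criterion J1.
By R32 (it has attribute T): it requires PPE level 3.
By R33 (it is in category M1, it has attribute K, it is volatile): it satisfies condition L1.
By R35 (it is in state M, it is labeled, it has attribute T1): it is an oxidizer.
By R36 (it meets criterion N1, it is in state B): it satisfies condition S1.
By R38 (it is a strong acid, it satisfies condition E, it is classified as U1): it is tagged G1.
By R2 (it has marker S): it is tagged Q.
By R5 (it is tagged Q, it reacts with water, it satisfies condition E): it is in category D1.
By R6 (it satisfies condition A, it satisfies condition L1): it satisfies condition X1.
By R8 (it is an oxidizer): it satisfies condition Z.
By R10 (it requires PPE level 3, it is tagged C): it has attribute N.
By R20 (it satisfies condition X1): it is a base.
By R23 (it meets criterion J1): it has marker H1.
By R25 (it is tagged G1, it meets criterion C1): it satisfies condition Q1.
By R27 (it is a base): it is stored cold.
By R34 (it is in category D1, it has attribute T1): it has marker A1.
By R1 (it satisfies condition Q1): it meets criterion J.
By R9 (it is stored cold, it meets criterion N1, it has attribute N): it is aqueous.
By R22 (it has marker H1): it requires a fume hood.
By R18 (it requires a fume hood, it satisfies condition Z, it is neutralized first): it is in state V.
By R29 (it is in state V, it has marker A1): it meets criterion Y1.
By R17 (it is aqueous, it meets criterion Y1): it is disposed as waste stream B.
By R4 (it is disposed as waste stream B, it meets criterion J, it satisfies condition S1): it carries flag H.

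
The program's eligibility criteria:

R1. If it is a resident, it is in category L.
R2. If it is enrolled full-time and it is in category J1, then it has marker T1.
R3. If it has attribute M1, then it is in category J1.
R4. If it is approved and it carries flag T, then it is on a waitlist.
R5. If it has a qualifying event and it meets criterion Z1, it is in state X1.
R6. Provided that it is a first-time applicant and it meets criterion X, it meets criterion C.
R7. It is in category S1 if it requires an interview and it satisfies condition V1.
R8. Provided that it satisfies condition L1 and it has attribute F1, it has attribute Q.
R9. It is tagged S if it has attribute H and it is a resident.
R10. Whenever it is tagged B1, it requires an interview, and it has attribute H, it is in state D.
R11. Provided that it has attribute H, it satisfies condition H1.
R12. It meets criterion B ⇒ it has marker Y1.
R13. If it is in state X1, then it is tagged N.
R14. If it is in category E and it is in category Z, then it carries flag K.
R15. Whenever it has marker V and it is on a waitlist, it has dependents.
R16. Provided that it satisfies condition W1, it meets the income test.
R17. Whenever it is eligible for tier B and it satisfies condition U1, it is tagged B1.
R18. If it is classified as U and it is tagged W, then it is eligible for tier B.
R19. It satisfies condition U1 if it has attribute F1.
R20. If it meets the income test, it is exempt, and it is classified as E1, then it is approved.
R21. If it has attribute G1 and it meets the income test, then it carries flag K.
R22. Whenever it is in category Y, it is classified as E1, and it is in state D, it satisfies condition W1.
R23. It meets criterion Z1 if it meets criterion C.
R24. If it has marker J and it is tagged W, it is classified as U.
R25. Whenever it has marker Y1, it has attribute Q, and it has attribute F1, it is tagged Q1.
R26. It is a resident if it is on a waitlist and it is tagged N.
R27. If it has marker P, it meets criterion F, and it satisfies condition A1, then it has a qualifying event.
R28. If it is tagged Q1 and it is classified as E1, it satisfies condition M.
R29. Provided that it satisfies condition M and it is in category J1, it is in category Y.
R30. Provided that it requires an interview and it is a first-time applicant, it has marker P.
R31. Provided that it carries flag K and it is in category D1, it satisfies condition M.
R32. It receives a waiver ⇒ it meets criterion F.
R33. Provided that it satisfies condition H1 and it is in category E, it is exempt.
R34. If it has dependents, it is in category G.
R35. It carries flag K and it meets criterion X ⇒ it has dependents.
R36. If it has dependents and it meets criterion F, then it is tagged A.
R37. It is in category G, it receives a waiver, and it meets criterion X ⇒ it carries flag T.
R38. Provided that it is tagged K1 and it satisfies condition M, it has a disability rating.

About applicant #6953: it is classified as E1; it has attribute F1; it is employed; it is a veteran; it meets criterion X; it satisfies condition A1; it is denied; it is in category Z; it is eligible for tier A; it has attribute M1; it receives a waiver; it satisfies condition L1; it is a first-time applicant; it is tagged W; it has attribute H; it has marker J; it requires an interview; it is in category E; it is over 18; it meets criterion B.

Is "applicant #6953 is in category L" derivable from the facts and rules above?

Yes

By R3 (it has attribute M1): it is in category J1.
By R6 (it is a first-time applicant, it meets criterion X): it meets criterion C.
By R8 (it satisfies condition L1, it has attribute F1): it has attribute Q.
By R11 (it has attribute H): it satisfies condition H1.
By R12 (it meets criterion B): it has marker Y1.
By R14 (it is in category E, it is in category Z): it carries flag K.
By R19 (it has attribute F1): it satisfies condition U1.
By R23 (it meets criterion C): it meets criterion Z1.
By R24 (it has marker J, it is tagged W): it is classified as U.
By R25 (it has marker Y1, it has attribute Q, it has attribute F1): it is tagged Q1.
By R28 (it is tagged Q1, it is classified as E1): it satisfies condition M.
By R29 (it satisfies condition M, it is in category J1): it is in category Y.
By R30 (it requires an interview, it is a first-time applicant): it has marker P.
By R32 (it receives a waiver): it meets criterion F.
By R33 (it satisfies condition H1, it is in category E): it is exempt.
By R35 (it carries flag K, it meets criterion X): it has dependents.
By R18 (it is classified as U, it is tagged W): it is eligible for tier B.
By R27 (it has marker P, it meets criterion F, it satisfies condition A1): it has a qualifying event.
By R34 (it has dependents): it is in category G.
By R37 (it is in category G, it receives a waiver, it meets criterion X): it carries flag T.
By R5 (it has a qualifying event, it meets criterion Z1): it is in state X1.
By R13 (it is in state X1): it is tagged N.
By R17 (it is eligible for tier B, it satisfies condition U1): it is tagged B1.
By R10 (it is tagged B1, it requires an interview, it has attribute H): it is in state D.
By R22 (it is in category Y, it is classified as E1, it is in state D): it satisfies condition W1.
By R16 (it satisfies condition W1): it meets the income test.
By R20 (it meets the income test, it is exempt, it is classified as E1): it is approved.
By R4 (it is approved, it carries flag T): it is on a waitlist.
By R26 (it is on a waitlist, it is tagged N): it is a resident.
By R1 (it is a resident): it is in category L.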